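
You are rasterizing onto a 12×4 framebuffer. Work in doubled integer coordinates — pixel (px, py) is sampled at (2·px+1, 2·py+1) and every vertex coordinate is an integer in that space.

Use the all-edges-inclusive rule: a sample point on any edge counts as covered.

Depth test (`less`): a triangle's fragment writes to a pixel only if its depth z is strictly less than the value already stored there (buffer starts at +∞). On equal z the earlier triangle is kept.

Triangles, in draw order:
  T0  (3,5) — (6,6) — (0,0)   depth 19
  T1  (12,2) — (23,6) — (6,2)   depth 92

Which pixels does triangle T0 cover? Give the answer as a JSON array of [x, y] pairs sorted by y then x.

T0:
  2·area = 12  (B↔C swapped to make it positive)
  edge (3, 5)→(0, 0): d=(-3,-5) inclusive
  edge (0, 0)→(6, 6): d=(6,6) inclusive
  edge (6, 6)→(3, 5): d=(-3,-1) inclusive
    (0,0)@(1, 1): e=[2,0,10] → X  [on edge]
    (1,0)@(3, 1): e=[12,-12,12] → .
    (0,1)@(1, 3): e=[-4,12,4] → .
    (1,1)@(3, 3): e=[6,0,6] → X  [on edge]
    (2,1)@(5, 3): e=[16,-12,8] → .
    (1,2)@(3, 5): e=[0,12,0] → X  [on edge]
    (2,2)@(5, 5): e=[10,0,2] → X  [on edge]
    (3,2)@(7, 5): e=[20,-12,4] → .
    (1,3)@(3, 7): e=[-6,24,-6] → .
    (2,3)@(5, 7): e=[4,12,-4] → .
    (3,3)@(7, 7): e=[14,0,-2] → .  [on edge]
    (4,3)@(9, 7): e=[24,-12,0] → .  [on edge]
  covered (4 px):
    X . . . . . . . . . . .
    . X . . . . . . . . . .
    . X X . . . . . . . . .
    . . . . . . . . . . . .
T1:
  2·area = 24
  edge (12, 2)→(23, 6): d=(11,4) inclusive
  edge (23, 6)→(6, 2): d=(-17,-4) inclusive
  edge (6, 2)→(12, 2): d=(6,0) inclusive
    (5,1)@(11, 3): e=[15,3,6] → X
    (6,1)@(13, 3): e=[7,11,6] → X
    (7,1)@(15, 3): e=[-1,19,6] → .
    (5,2)@(11, 5): e=[37,-31,18] → .
    (6,2)@(13, 5): e=[29,-23,18] → .
    (9,2)@(19, 5): e=[5,1,18] → X
    (10,2)@(21, 5): e=[-3,9,18] → .
    (9,3)@(19, 7): e=[27,-33,30] → .
  covered (3 px):
    . . . . . . . . . . . .
    . . . . . X X . . . . .
    . . . . . . . . . X . .
    . . . . . . . . . . . .

Answer: [[0,0],[1,1],[1,2],[2,2]]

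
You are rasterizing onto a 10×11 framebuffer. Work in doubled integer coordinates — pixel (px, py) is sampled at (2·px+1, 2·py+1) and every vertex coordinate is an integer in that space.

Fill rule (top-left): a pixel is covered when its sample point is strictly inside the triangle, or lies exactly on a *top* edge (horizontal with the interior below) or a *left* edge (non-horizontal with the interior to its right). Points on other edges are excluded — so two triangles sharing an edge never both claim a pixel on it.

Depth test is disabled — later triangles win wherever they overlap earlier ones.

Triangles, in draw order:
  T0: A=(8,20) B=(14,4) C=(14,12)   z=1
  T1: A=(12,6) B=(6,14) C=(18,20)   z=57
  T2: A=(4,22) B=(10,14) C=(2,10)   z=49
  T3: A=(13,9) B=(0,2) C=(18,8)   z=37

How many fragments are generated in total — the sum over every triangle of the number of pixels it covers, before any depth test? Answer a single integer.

T0:
  2·area = 48
  edge (8, 20)→(14, 4): d=(6,-16) top-left  bias=+0
  edge (14, 4)→(14, 12): d=(0,8) right/bottom  bias=-1
  edge (14, 12)→(8, 20): d=(-6,8) right/bottom  bias=-1
    (6,3)@(13, 7): e=[2,8,38] → █
    (7,3)@(15, 7): e=[34,-8,22] → ·
    (6,4)@(13, 9): e=[14,8,26] → █
    (7,4)@(15, 9): e=[46,-8,10] → ·
    (6,5)@(13, 11): e=[26,8,14] → █
    (7,5)@(15, 11): e=[58,-8,-2] → ·
    (5,6)@(11, 13): e=[6,24,18] → █
    (7,6)@(15, 13): e=[70,-8,-14] → ·
    (5,7)@(11, 15): e=[18,24,6] → █
    (6,7)@(13, 15): e=[50,8,-10] → ·
    (5,8)@(11, 17): e=[30,24,-6] → ·
  covered (6 px):
    · · · · · · · · · ·
    · · · · · · · · · ·
    · · · · · · · · · ·
    · · · · · · █ · · ·
    · · · · · · █ · · ·
    · · · · · · █ · · ·
    · · · · · █ █ · · ·
    · · · · · █ · · · ·
    · · · · · · · · · ·
    · · · · · · · · · ·
    · · · · · · · · · ·
T1:
  2·area = 132  (B↔C swapped to make it positive)
  edge (12, 6)→(18, 20): d=(6,14) right/bottom  bias=-1
  edge (18, 20)→(6, 14): d=(-12,-6) top-left  bias=+0
  edge (6, 14)→(12, 6): d=(6,-8) top-left  bias=+0
    (5,4)@(11, 9): e=[32,90,10] → █
    (6,4)@(13, 9): e=[4,102,26] → █
    (7,4)@(15, 9): e=[-24,114,42] → ·
    (4,5)@(9, 11): e=[72,54,6] → █
    (7,5)@(15, 11): e=[-12,90,54] → ·
    (3,6)@(7, 13): e=[112,18,2] → █
    (7,6)@(15, 13): e=[0,66,66] → ·  [on edge]
    (3,7)@(7, 15): e=[124,-6,14] → ·
    (4,7)@(9, 15): e=[96,6,30] → █
    (7,7)@(15, 15): e=[12,42,78] → █
    (8,7)@(17, 15): e=[-16,54,94] → ·
    (4,8)@(9, 17): e=[108,-18,42] → ·
  covered (16 px):
    · · · · · · · · · ·
    · · · · · · · · · ·
    · · · · · · · · · ·
    · · · · · · · · · ·
    · · · · · █ █ · · ·
    · · · · █ █ █ · · ·
    · · · █ █ █ █ · · ·
    · · · · █ █ █ █ · ·
    · · · · · · █ █ · ·
    · · · · · · · · █ ·
    · · · · · · · · · ·
T2:
  2·area = 88  (B↔C swapped to make it positive)
  edge (4, 22)→(2, 10): d=(-2,-12) top-left  bias=+0
  edge (2, 10)→(10, 14): d=(8,4) right/bottom  bias=-1
  edge (10, 14)→(4, 22): d=(-6,8) right/bottom  bias=-1
    (1,5)@(3, 11): e=[10,4,74] → █
    (2,5)@(5, 11): e=[34,-4,58] → ·
    (1,6)@(3, 13): e=[6,20,62] → █
    (2,6)@(5, 13): e=[30,12,46] → █
    (3,6)@(7, 13): e=[54,4,30] → █
    (4,6)@(9, 13): e=[78,-4,14] → ·
    (1,7)@(3, 15): e=[2,36,50] → █
    (4,7)@(9, 15): e=[74,12,2] → █
    (5,7)@(11, 15): e=[98,4,-14] → ·
    (1,8)@(3, 17): e=[-2,52,38] → ·
    (2,8)@(5, 17): e=[22,44,22] → █
    (4,8)@(9, 17): e=[70,28,-10] → ·
  covered (11 px):
    · · · · · · · · · ·
    · · · · · · · · · ·
    · · · · · · · · · ·
    · · · · · · · · · ·
    · · · · · · · · · ·
    · █ · · · · · · · ·
    · █ █ █ · · · · · ·
    · █ █ █ █ · · · · ·
    · · █ █ · · · · · ·
    · · █ · · · · · · ·
    · · · · · · · · · ·
T3:
  2·area = 48
  edge (13, 9)→(0, 2): d=(-13,-7) top-left  bias=+0
  edge (0, 2)→(18, 8): d=(18,6) right/bottom  bias=-1
  edge (18, 8)→(13, 9): d=(-5,1) right/bottom  bias=-1
    (1,1)@(3, 3): e=[8,0,40] → ·  [on edge]
    (3,2)@(7, 5): e=[10,12,26] → █
    (4,2)@(9, 5): e=[24,0,24] → ·  [on edge]
    (3,3)@(7, 7): e=[-16,48,16] → ·
    (5,3)@(11, 7): e=[12,24,12] → █
    (6,3)@(13, 7): e=[26,12,10] → █
    (7,3)@(15, 7): e=[40,0,8] → ·  [on edge]
    (5,4)@(11, 9): e=[-14,60,2] → ·
    (6,4)@(13, 9): e=[0,48,0] → ·  [on edge]
    (1,5)@(3, 11): e=[-96,144,0] → ·  [on edge]
  covered (3 px):
    · · · · · · · · · ·
    · · · · · · · · · ·
    · · · █ · · · · · ·
    · · · · · █ █ · · ·
    · · · · · · · · · ·
    · · · · · · · · · ·
    · · · · · · · · · ·
    · · · · · · · · · ·
    · · · · · · · · · ·
    · · · · · · · · · ·
    · · · · · · · · · ·

Result: 36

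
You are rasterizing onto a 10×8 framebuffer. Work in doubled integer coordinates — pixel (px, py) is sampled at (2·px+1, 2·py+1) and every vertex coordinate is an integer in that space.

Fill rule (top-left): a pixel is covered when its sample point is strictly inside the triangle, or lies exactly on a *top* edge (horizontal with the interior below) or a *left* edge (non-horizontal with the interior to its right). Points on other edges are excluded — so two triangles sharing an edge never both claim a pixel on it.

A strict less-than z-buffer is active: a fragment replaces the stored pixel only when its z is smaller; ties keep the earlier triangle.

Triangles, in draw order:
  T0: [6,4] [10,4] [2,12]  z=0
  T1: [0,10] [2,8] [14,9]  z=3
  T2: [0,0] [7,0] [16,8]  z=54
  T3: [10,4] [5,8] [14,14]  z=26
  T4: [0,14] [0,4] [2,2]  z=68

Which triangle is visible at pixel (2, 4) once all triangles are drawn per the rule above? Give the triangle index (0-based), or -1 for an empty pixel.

T0:
  2·area = 32
  edge (6, 4)→(10, 4): d=(4,0) top-left  bias=+0
  edge (10, 4)→(2, 12): d=(-8,8) right/bottom  bias=-1
  edge (2, 12)→(6, 4): d=(4,-8) top-left  bias=+0
    (6,0)@(13, 1): e=[-12,0,44] → .  [on edge]
    (5,1)@(11, 3): e=[-4,0,36] → .  [on edge]
    (3,2)@(7, 5): e=[4,16,12] → X
    (4,2)@(9, 5): e=[4,0,28] → .  [on edge]
    (2,3)@(5, 7): e=[12,16,4] → X
    (3,3)@(7, 7): e=[12,0,20] → .  [on edge]
    (2,4)@(5, 9): e=[20,0,12] → .  [on edge]
    (1,5)@(3, 11): e=[28,0,4] → .  [on edge]
    (0,6)@(1, 13): e=[36,0,-4] → .  [on edge]
  covered (2 px):
    . . . . . . . . . .
    . . . . . . . . . .
    . . . X . . . . . .
    . . X . . . . . . .
    . . . . . . . . . .
    . . . . . . . . . .
    . . . . . . . . . .
    . . . . . . . . . .
T1:
  2·area = 26
  edge (0, 10)→(2, 8): d=(2,-2) top-left  bias=+0
  edge (2, 8)→(14, 9): d=(12,1) right/bottom  bias=-1
  edge (14, 9)→(0, 10): d=(-14,1) right/bottom  bias=-1
    (4,0)@(9, 1): e=[0,-91,117] → .  [on edge]
    (3,1)@(7, 3): e=[0,-65,91] → .  [on edge]
    (2,2)@(5, 5): e=[0,-39,65] → .  [on edge]
    (1,3)@(3, 7): e=[0,-13,39] → .  [on edge]
    (0,4)@(1, 9): e=[0,13,13] → X  [on edge]
    (1,4)@(3, 9): e=[4,11,11] → X
    (2,4)@(5, 9): e=[8,9,9] → X
    (3,4)@(7, 9): e=[12,7,7] → X
    (4,4)@(9, 9): e=[16,5,5] → X
    (5,4)@(11, 9): e=[20,3,3] → X
    (6,4)@(13, 9): e=[24,1,1] → X
    (7,4)@(15, 9): e=[28,-1,-1] → .
  covered (7 px):
    . . . . . . . . . .
    . . . . . . . . . .
    . . . . . . . . . .
    . . . . . . . . . .
    X X X X X X X . . .
    . . . . . . . . . .
    . . . . . . . . . .
    . . . . . . . . . .
T2:
  2·area = 56
  edge (0, 0)→(7, 0): d=(7,0) top-left  bias=+0
  edge (7, 0)→(16, 8): d=(9,8) right/bottom  bias=-1
  edge (16, 8)→(0, 0): d=(-16,-8) top-left  bias=+0
    (1,0)@(3, 1): e=[7,41,8] → X
    (2,0)@(5, 1): e=[7,25,24] → X
    (3,0)@(7, 1): e=[7,9,40] → X
    (4,0)@(9, 1): e=[7,-7,56] → .
    (1,1)@(3, 3): e=[21,59,-24] → .
    (2,1)@(5, 3): e=[21,43,-8] → .
    (3,1)@(7, 3): e=[21,27,8] → X
    (4,1)@(9, 3): e=[21,11,24] → X
    (5,1)@(11, 3): e=[21,-5,40] → .
    (3,2)@(7, 5): e=[35,45,-24] → .
    (4,2)@(9, 5): e=[35,29,-8] → .
    (5,2)@(11, 5): e=[35,13,8] → X
  covered (6 px):
    . X X X . . . . . .
    . . . X X . . . . .
    . . . . . X . . . .
    . . . . . . . . . .
    . . . . . . . . . .
    . . . . . . . . . .
    . . . . . . . . . .
    . . . . . . . . . .
T3:
  2·area = 66  (B↔C swapped to make it positive)
  edge (10, 4)→(14, 14): d=(4,10) right/bottom  bias=-1
  edge (14, 14)→(5, 8): d=(-9,-6) top-left  bias=+0
  edge (5, 8)→(10, 4): d=(5,-4) top-left  bias=+0
    (4,2)@(9, 5): e=[14,51,1] → X
    (5,2)@(11, 5): e=[-6,63,9] → .
    (3,3)@(7, 7): e=[42,21,3] → X
    (5,3)@(11, 7): e=[2,45,19] → X
    (6,3)@(13, 7): e=[-18,57,27] → .
    (3,4)@(7, 9): e=[50,3,13] → X
    (6,4)@(13, 9): e=[-10,39,37] → .
    (3,5)@(7, 11): e=[58,-15,23] → .
    (4,5)@(9, 11): e=[38,-3,31] → .
    (5,5)@(11, 11): e=[18,9,39] → X
    (6,5)@(13, 11): e=[-2,21,47] → .
    (5,6)@(11, 13): e=[26,-9,49] → .
  covered (9 px):
    . . . . . . . . . .
    . . . . . . . . . .
    . . . . X . . . . .
    . . . X X X . . . .
    . . . X X X . . . .
    . . . . . X . . . .
    . . . . . . X . . .
    . . . . . . . . . .
T4:
  2·area = 20
  edge (0, 14)→(0, 4): d=(0,-10) top-left  bias=+0
  edge (0, 4)→(2, 2): d=(2,-2) top-left  bias=+0
  edge (2, 2)→(0, 14): d=(-2,12) right/bottom  bias=-1
    (1,0)@(3, 1): e=[30,0,-10] → .  [on edge]
    (0,1)@(1, 3): e=[10,0,10] → X  [on edge]
    (1,1)@(3, 3): e=[30,4,-14] → .
    (0,2)@(1, 5): e=[10,4,6] → X
    (1,2)@(3, 5): e=[30,8,-18] → .
    (0,3)@(1, 7): e=[10,8,2] → X
    (1,3)@(3, 7): e=[30,12,-22] → .
    (0,4)@(1, 9): e=[10,12,-2] → .
  covered (3 px):
    . . . . . . . . . .
    X . . . . . . . . .
    X . . . . . . . . .
    X . . . . . . . . .
    . . . . . . . . . .
    . . . . . . . . . .
    . . . . . . . . . .
    . . . . . . . . . .

Z-buffer (winner per pixel, '.' = empty):
  . 2 2 2 . . . . . .
  4 . . 2 2 . . . . .
  4 . . 0 3 2 . . . .
  4 . 0 3 3 3 . . . .
  1 1 1 1 1 1 1 . . .
  . . . . . 3 . . . .
  . . . . . . 3 . . .
  . . . . . . . . . .

Answer: 1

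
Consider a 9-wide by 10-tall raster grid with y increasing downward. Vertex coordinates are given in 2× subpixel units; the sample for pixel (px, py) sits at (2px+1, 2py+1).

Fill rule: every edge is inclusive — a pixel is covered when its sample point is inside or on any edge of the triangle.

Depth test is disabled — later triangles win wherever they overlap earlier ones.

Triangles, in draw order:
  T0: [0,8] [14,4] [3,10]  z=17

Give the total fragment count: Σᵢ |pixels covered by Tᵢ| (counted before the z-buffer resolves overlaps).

T0:
  2·area = 40
  edge (0, 8)→(14, 4): d=(14,-4) inclusive
  edge (14, 4)→(3, 10): d=(-11,6) inclusive
  edge (3, 10)→(0, 8): d=(-3,-2) inclusive
    (5,2)@(11, 5): e=[2,7,31] → █
    (6,2)@(13, 5): e=[10,-5,35] → ·
    (2,3)@(5, 7): e=[6,21,13] → █
    (3,3)@(7, 7): e=[14,9,17] → █
    (4,3)@(9, 7): e=[22,-3,21] → ·
    (5,3)@(11, 7): e=[30,-15,25] → ·
    (1,4)@(3, 9): e=[26,11,3] → █
    (2,4)@(5, 9): e=[34,-1,7] → ·
    (3,4)@(7, 9): e=[42,-13,11] → ·
    (1,5)@(3, 11): e=[54,-11,-3] → ·
  covered (4 px):
    · · · · · · · · ·
    · · · · · · · · ·
    · · · · · █ · · ·
    · · █ █ · · · · ·
    · █ · · · · · · ·
    · · · · · · · · ·
    · · · · · · · · ·
    · · · · · · · · ·
    · · · · · · · · ·
    · · · · · · · · ·

Final: 4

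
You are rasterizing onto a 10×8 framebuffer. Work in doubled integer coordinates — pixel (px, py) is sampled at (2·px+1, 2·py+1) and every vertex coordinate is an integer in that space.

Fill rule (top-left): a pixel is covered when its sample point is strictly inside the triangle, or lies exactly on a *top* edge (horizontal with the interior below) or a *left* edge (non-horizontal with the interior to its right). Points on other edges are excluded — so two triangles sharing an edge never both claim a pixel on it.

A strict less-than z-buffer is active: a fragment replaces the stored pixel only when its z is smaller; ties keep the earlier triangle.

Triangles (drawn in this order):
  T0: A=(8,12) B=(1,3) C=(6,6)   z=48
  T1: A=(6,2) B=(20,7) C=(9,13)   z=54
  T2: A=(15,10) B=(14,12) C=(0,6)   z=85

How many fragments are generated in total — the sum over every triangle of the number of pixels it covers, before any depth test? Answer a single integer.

T0:
  2·area = 24
  edge (8, 12)→(1, 3): d=(-7,-9) top-left  bias=+0
  edge (1, 3)→(6, 6): d=(5,3) right/bottom  bias=-1
  edge (6, 6)→(8, 12): d=(2,6) right/bottom  bias=-1
    (0,1)@(1, 3): e=[0,0,24] → ·  [on edge]
    (2,1)@(5, 3): e=[36,-12,0] → ·  [on edge]
    (1,2)@(3, 5): e=[4,4,16] → #
    (2,2)@(5, 5): e=[22,-2,4] → ·
    (1,3)@(3, 7): e=[-10,14,20] → ·
    (2,3)@(5, 7): e=[8,8,8] → #
    (3,3)@(7, 7): e=[26,2,-4] → ·
    (2,4)@(5, 9): e=[-6,18,12] → ·
    (3,4)@(7, 9): e=[12,12,0] → ·  [on edge]
    (5,4)@(11, 9): e=[48,0,-24] → ·  [on edge]
    (4,7)@(9, 15): e=[-12,36,0] → ·  [on edge]
  covered (2 px):
    · · · · · · · · · ·
    · · · · · · · · · ·
    · # · · · · · · · ·
    · · # · · · · · · ·
    · · · · · · · · · ·
    · · · · · · · · · ·
    · · · · · · · · · ·
    · · · · · · · · · ·
T1:
  2·area = 139
  edge (6, 2)→(20, 7): d=(14,5) right/bottom  bias=-1
  edge (20, 7)→(9, 13): d=(-11,6) right/bottom  bias=-1
  edge (9, 13)→(6, 2): d=(-3,-11) top-left  bias=+0
    (3,1)@(7, 3): e=[9,122,8] → #
    (4,1)@(9, 3): e=[-1,110,30] → ·
    (3,2)@(7, 5): e=[37,100,2] → #
    (4,2)@(9, 5): e=[27,88,24] → #
    (5,2)@(11, 5): e=[17,76,46] → #
    (6,2)@(13, 5): e=[7,64,68] → #
    (7,2)@(15, 5): e=[-3,52,90] → ·
    (3,3)@(7, 7): e=[65,78,-4] → ·
    (4,3)@(9, 7): e=[55,66,18] → #
    (7,3)@(15, 7): e=[25,30,84] → #
    (8,3)@(17, 7): e=[15,18,106] → #
    (9,3)@(19, 7): e=[5,6,128] → #
    (4,6)@(9, 13): e=[139,0,0] → ·  [on edge]
  covered (17 px):
    · · · · · · · · · ·
    · · · # · · · · · ·
    · · · # # # # · · ·
    · · · · # # # # # #
    · · · · # # # # · ·
    · · · · # # · · · ·
    · · · · · · · · · ·
    · · · · · · · · · ·
T2:
  2·area = 34
  edge (15, 10)→(14, 12): d=(-1,2) right/bottom  bias=-1
  edge (14, 12)→(0, 6): d=(-14,-6) top-left  bias=+0
  edge (0, 6)→(15, 10): d=(15,4) right/bottom  bias=-1
    (1,3)@(3, 7): e=[27,4,3] → #
    (2,3)@(5, 7): e=[23,16,-5] → ·
    (1,4)@(3, 9): e=[25,-24,33] → ·
    (3,4)@(7, 9): e=[17,0,17] → #  [on edge]
    (4,4)@(9, 9): e=[13,12,9] → #
    (5,4)@(11, 9): e=[9,24,1] → #
    (6,4)@(13, 9): e=[5,36,-7] → ·
    (3,5)@(7, 11): e=[15,-28,47] → ·
    (4,5)@(9, 11): e=[11,-16,39] → ·
    (5,5)@(11, 11): e=[7,-4,31] → ·
    (6,5)@(13, 11): e=[3,8,23] → #
    (7,5)@(15, 11): e=[-1,20,15] → ·
  covered (5 px):
    · · · · · · · · · ·
    · · · · · · · · · ·
    · · · · · · · · · ·
    · # · · · · · · · ·
    · · · # # # · · · ·
    · · · · · · # · · ·
    · · · · · · · · · ·
    · · · · · · · · · ·

Final: 24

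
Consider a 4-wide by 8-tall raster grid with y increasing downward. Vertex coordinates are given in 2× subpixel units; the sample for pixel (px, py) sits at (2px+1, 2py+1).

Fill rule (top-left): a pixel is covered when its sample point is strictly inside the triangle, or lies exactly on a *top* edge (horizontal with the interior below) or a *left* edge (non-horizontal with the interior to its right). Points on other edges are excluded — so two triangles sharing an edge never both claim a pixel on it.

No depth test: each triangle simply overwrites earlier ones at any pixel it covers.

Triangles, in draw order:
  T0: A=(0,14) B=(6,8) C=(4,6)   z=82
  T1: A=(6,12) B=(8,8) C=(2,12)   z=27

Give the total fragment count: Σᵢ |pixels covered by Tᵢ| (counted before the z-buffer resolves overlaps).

T0:
  2·area = 24  (B↔C swapped to make it positive)
  edge (0, 14)→(4, 6): d=(4,-8) top-left  bias=+0
  edge (4, 6)→(6, 8): d=(2,2) right/bottom  bias=-1
  edge (6, 8)→(0, 14): d=(-6,6) right/bottom  bias=-1
    (0,1)@(1, 3): e=[-36,0,60] → .  [on edge]
    (1,2)@(3, 5): e=[-12,0,36] → .  [on edge]
    (2,3)@(5, 7): e=[12,0,12] → .  [on edge]
    (3,3)@(7, 7): e=[28,-4,0] → .  [on edge]
    (1,4)@(3, 9): e=[4,8,12] → X
    (2,4)@(5, 9): e=[20,4,0] → .  [on edge]
    (3,4)@(7, 9): e=[36,0,-12] → .  [on edge]
    (1,5)@(3, 11): e=[12,12,0] → .  [on edge]
    (0,6)@(1, 13): e=[4,20,0] → .  [on edge]
  covered (1 px):
    . . . .
    . . . .
    . . . .
    . . . .
    . X . .
    . . . .
    . . . .
    . . . .
T1:
  2·area = 16  (B↔C swapped to make it positive)
  edge (6, 12)→(2, 12): d=(-4,0) right/bottom  bias=-1
  edge (2, 12)→(8, 8): d=(6,-4) top-left  bias=+0
  edge (8, 8)→(6, 12): d=(-2,4) right/bottom  bias=-1
    (3,4)@(7, 9): e=[12,2,2] → X
    (2,5)@(5, 11): e=[4,6,6] → X
    (3,5)@(7, 11): e=[4,14,-2] → .
    (2,6)@(5, 13): e=[-4,18,2] → .
  covered (2 px):
    . . . .
    . . . .
    . . . .
    . . . .
    . . . X
    . . X .
    . . . .
    . . . .

Final: 3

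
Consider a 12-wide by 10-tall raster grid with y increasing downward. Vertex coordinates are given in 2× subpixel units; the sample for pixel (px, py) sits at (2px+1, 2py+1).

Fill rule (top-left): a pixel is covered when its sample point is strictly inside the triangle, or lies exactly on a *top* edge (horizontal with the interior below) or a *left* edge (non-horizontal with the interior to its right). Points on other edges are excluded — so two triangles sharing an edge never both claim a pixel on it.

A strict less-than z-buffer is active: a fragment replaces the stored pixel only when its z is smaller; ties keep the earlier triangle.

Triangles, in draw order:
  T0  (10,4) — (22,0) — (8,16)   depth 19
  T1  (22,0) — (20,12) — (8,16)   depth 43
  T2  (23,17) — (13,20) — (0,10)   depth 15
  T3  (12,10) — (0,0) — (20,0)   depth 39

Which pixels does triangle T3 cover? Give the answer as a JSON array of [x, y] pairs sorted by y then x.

T0:
  2·area = 136
  edge (10, 4)→(22, 0): d=(12,-4) top-left  bias=+0
  edge (22, 0)→(8, 16): d=(-14,16) right/bottom  bias=-1
  edge (8, 16)→(10, 4): d=(2,-12) top-left  bias=+0
    (9,0)@(19, 1): e=[0,34,102] → #  [on edge]
    (10,0)@(21, 1): e=[8,2,126] → #
    (11,0)@(23, 1): e=[16,-30,150] → ·
    (6,1)@(13, 3): e=[0,102,34] → #  [on edge]
    (7,1)@(15, 3): e=[8,70,58] → #
    (8,1)@(17, 3): e=[16,38,82] → #
    (10,1)@(21, 3): e=[32,-26,130] → ·
    (3,2)@(7, 5): e=[0,170,-34] → ·  [on edge]
    (5,2)@(11, 5): e=[16,106,14] → #
    (9,2)@(19, 5): e=[48,-22,110] → ·
    (0,3)@(1, 7): e=[0,238,-102] → ·  [on edge]
    (5,3)@(11, 7): e=[40,78,18] → #
  covered (18 px):
    · · · · · · · · · # # ·
    · · · · · · # # # # · ·
    · · · · · # # # # · · ·
    · · · · · # # # · · · ·
    · · · · · # # · · · · ·
    · · · · # # · · · · · ·
    · · · · # · · · · · · ·
    · · · · · · · · · · · ·
    · · · · · · · · · · · ·
    · · · · · · · · · · · ·
T1:
  2·area = 136
  edge (22, 0)→(20, 12): d=(-2,12) right/bottom  bias=-1
  edge (20, 12)→(8, 16): d=(-12,4) right/bottom  bias=-1
  edge (8, 16)→(22, 0): d=(14,-16) top-left  bias=+0
    (10,1)@(21, 3): e=[6,104,26] → #
    (11,1)@(23, 3): e=[-18,96,58] → ·
    (9,2)@(19, 5): e=[26,88,22] → #
    (11,2)@(23, 5): e=[-22,72,86] → ·
    (8,3)@(17, 7): e=[46,72,18] → #
    (10,3)@(21, 7): e=[-2,56,82] → ·
    (7,4)@(15, 9): e=[66,56,14] → #
    (10,4)@(21, 9): e=[-6,32,110] → ·
    (6,5)@(13, 11): e=[86,40,10] → #
    (10,5)@(21, 11): e=[-10,8,138] → ·
    (11,5)@(23, 11): e=[-34,0,170] → ·  [on edge]
    (5,6)@(11, 13): e=[106,24,6] → #
    (8,6)@(17, 13): e=[34,0,102] → ·  [on edge]
    (5,7)@(11, 15): e=[102,0,34] → ·  [on edge]
    (2,8)@(5, 17): e=[170,0,-34] → ·  [on edge]
  covered (16 px):
    · · · · · · · · · · · ·
    · · · · · · · · · · # ·
    · · · · · · · · · # # ·
    · · · · · · · · # # · ·
    · · · · · · · # # # · ·
    · · · · · · # # # # · ·
    · · · · · # # # · · · ·
    · · · · # · · · · · · ·
    · · · · · · · · · · · ·
    · · · · · · · · · · · ·
T2:
  2·area = 139
  edge (23, 17)→(13, 20): d=(-10,3) right/bottom  bias=-1
  edge (13, 20)→(0, 10): d=(-13,-10) top-left  bias=+0
  edge (0, 10)→(23, 17): d=(23,7) right/bottom  bias=-1
    (1,5)@(3, 11): e=[120,17,2] → #
    (2,5)@(5, 11): e=[114,37,-12] → ·
    (1,6)@(3, 13): e=[100,-9,48] → ·
    (2,6)@(5, 13): e=[94,11,34] → #
    (3,6)@(7, 13): e=[88,31,20] → #
    (4,6)@(9, 13): e=[82,51,6] → #
    (5,6)@(11, 13): e=[76,71,-8] → ·
    (2,7)@(5, 15): e=[74,-15,80] → ·
    (3,7)@(7, 15): e=[68,5,66] → #
    (5,7)@(11, 15): e=[56,45,38] → #
    (6,7)@(13, 15): e=[50,65,24] → #
    (7,7)@(15, 15): e=[44,85,10] → #
    (11,8)@(23, 17): e=[0,139,0] → ·  [on edge]
  covered (17 px):
    · · · · · · · · · · · ·
    · · · · · · · · · · · ·
    · · · · · · · · · · · ·
    · · · · · · · · · · · ·
    · · · · · · · · · · · ·
    · # · · · · · · · · · ·
    · · # # # · · · · · · ·
    · · · # # # # # · · · ·
    · · · · · # # # # # # ·
    · · · · · · # # · · · ·
T3:
  2·area = 200
  edge (12, 10)→(0, 0): d=(-12,-10) top-left  bias=+0
  edge (0, 0)→(20, 0): d=(20,0) top-left  bias=+0
  edge (20, 0)→(12, 10): d=(-8,10) right/bottom  bias=-1
    (1,0)@(3, 1): e=[18,20,162] → #
    (2,0)@(5, 1): e=[38,20,142] → #
    (3,0)@(7, 1): e=[58,20,122] → #
    (4,0)@(9, 1): e=[78,20,102] → #
    (5,0)@(11, 1): e=[98,20,82] → #
    (6,0)@(13, 1): e=[118,20,62] → #
    (7,0)@(15, 1): e=[138,20,42] → #
    (8,0)@(17, 1): e=[158,20,22] → #
    (9,0)@(19, 1): e=[178,20,2] → #
    (10,0)@(21, 1): e=[198,20,-18] → ·
    (1,1)@(3, 3): e=[-6,60,146] → ·
    (2,1)@(5, 3): e=[14,60,126] → #
  covered (25 px):
    · # # # # # # # # # · ·
    · · # # # # # # # · · ·
    · · · # # # # # · · · ·
    · · · · # # # · · · · ·
    · · · · · # · · · · · ·
    · · · · · · · · · · · ·
    · · · · · · · · · · · ·
    · · · · · · · · · · · ·
    · · · · · · · · · · · ·
    · · · · · · · · · · · ·

Result: [[1,0],[2,0],[3,0],[4,0],[5,0],[6,0],[7,0],[8,0],[9,0],[2,1],[3,1],[4,1],[5,1],[6,1],[7,1],[8,1],[3,2],[4,2],[5,2],[6,2],[7,2],[4,3],[5,3],[6,3],[5,4]]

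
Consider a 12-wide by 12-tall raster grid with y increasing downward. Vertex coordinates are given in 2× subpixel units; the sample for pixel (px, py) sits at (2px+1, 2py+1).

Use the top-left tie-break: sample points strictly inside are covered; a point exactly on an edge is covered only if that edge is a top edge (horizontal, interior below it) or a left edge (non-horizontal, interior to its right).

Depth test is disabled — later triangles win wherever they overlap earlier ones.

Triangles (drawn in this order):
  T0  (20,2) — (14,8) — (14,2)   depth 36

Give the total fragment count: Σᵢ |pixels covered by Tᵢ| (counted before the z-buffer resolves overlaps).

T0:
  2·area = 36
  edge (20, 2)→(14, 8): d=(-6,6) right/bottom  bias=-1
  edge (14, 8)→(14, 2): d=(0,-6) top-left  bias=+0
  edge (14, 2)→(20, 2): d=(6,0) top-left  bias=+0
    (10,0)@(21, 1): e=[0,42,-6] → ·  [on edge]
    (7,1)@(15, 3): e=[24,6,6] → #
    (8,1)@(17, 3): e=[12,18,6] → #
    (9,1)@(19, 3): e=[0,30,6] → ·  [on edge]
    (7,2)@(15, 5): e=[12,6,18] → #
    (8,2)@(17, 5): e=[0,18,18] → ·  [on edge]
    (7,3)@(15, 7): e=[0,6,30] → ·  [on edge]
    (6,4)@(13, 9): e=[0,-6,42] → ·  [on edge]
    (5,5)@(11, 11): e=[0,-18,54] → ·  [on edge]
    (4,6)@(9, 13): e=[0,-30,66] → ·  [on edge]
    (3,7)@(7, 15): e=[0,-42,78] → ·  [on edge]
    (2,8)@(5, 17): e=[0,-54,90] → ·  [on edge]
    (1,9)@(3, 19): e=[0,-66,102] → ·  [on edge]
    (0,10)@(1, 21): e=[0,-78,114] → ·  [on edge]
  covered (3 px):
    · · · · · · · · · · · ·
    · · · · · · · # # · · ·
    · · · · · · · # · · · ·
    · · · · · · · · · · · ·
    · · · · · · · · · · · ·
    · · · · · · · · · · · ·
    · · · · · · · · · · · ·
    · · · · · · · · · · · ·
    · · · · · · · · · · · ·
    · · · · · · · · · · · ·
    · · · · · · · · · · · ·
    · · · · · · · · · · · ·

Final: 3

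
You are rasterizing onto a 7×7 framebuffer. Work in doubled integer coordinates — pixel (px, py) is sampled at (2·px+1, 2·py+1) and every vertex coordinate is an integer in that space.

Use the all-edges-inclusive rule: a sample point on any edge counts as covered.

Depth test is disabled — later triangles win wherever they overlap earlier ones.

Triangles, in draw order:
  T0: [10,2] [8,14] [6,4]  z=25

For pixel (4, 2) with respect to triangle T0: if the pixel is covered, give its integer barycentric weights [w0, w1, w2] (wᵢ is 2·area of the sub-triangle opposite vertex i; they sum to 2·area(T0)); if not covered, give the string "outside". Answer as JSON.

T0:
  2·area = 44
  edge (10, 2)→(8, 14): d=(-2,12) inclusive
  edge (8, 14)→(6, 4): d=(-2,-10) inclusive
  edge (6, 4)→(10, 2): d=(4,-2) inclusive
    (4,1)@(9, 3): e=[10,32,2] → #
    (5,1)@(11, 3): e=[-14,52,6] → ·
    (3,2)@(7, 5): e=[30,8,6] → #
    (5,2)@(11, 5): e=[-18,48,14] → ·
    (3,3)@(7, 7): e=[26,4,14] → #
    (5,3)@(11, 7): e=[-22,44,22] → ·
    (3,4)@(7, 9): e=[22,0,22] → #  [on edge]
    (4,4)@(9, 9): e=[-2,20,26] → ·
    (3,5)@(7, 11): e=[18,-4,30] → ·
  covered (6 px):
    · · · · · · ·
    · · · · # · ·
    · · · # # · ·
    · · · # # · ·
    · · · # · · ·
    · · · · · · ·
    · · · · · · ·

Answer: [28,10,6]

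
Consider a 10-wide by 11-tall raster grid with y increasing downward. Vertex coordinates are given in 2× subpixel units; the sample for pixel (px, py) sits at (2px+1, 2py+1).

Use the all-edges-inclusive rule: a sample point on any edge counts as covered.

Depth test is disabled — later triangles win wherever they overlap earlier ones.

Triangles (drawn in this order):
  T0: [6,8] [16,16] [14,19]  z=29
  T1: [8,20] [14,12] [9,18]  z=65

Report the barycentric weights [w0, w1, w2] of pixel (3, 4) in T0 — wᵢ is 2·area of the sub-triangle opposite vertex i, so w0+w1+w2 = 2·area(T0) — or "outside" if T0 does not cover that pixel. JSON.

T0:
  2·area = 46
  edge (6, 8)→(16, 16): d=(10,8) inclusive
  edge (16, 16)→(14, 19): d=(-2,3) inclusive
  edge (14, 19)→(6, 8): d=(-8,-11) inclusive
    (3,4)@(7, 9): e=[2,41,3] → X
    (4,4)@(9, 9): e=[-14,35,25] → .
    (3,5)@(7, 11): e=[22,37,-13] → .
    (4,5)@(9, 11): e=[6,31,9] → X
    (5,5)@(11, 11): e=[-10,25,31] → .
    (4,6)@(9, 13): e=[26,27,-7] → .
    (5,6)@(11, 13): e=[10,21,15] → X
    (6,6)@(13, 13): e=[-6,15,37] → .
    (5,7)@(11, 15): e=[30,17,-1] → .
    (6,7)@(13, 15): e=[14,11,21] → X
    (7,7)@(15, 15): e=[-2,5,43] → .
    (6,8)@(13, 17): e=[34,7,5] → X
  covered (6 px):
    . . . . . . . . . .
    . . . . . . . . . .
    . . . . . . . . . .
    . . . . . . . . . .
    . . . X . . . . . .
    . . . . X . . . . .
    . . . . . X . . . .
    . . . . . . X . . .
    . . . . . . X X . .
    . . . . . . . . . .
    . . . . . . . . . .
T1:
  2·area = 4  (B↔C swapped to make it positive)
  edge (8, 20)→(9, 18): d=(1,-2) inclusive
  edge (9, 18)→(14, 12): d=(5,-6) inclusive
  edge (14, 12)→(8, 20): d=(-6,8) inclusive
  covered (0 px):
    . . . . . . . . . .
    . . . . . . . . . .
    . . . . . . . . . .
    . . . . . . . . . .
    . . . . . . . . . .
    . . . . . . . . . .
    . . . . . . . . . .
    . . . . . . . . . .
    . . . . . . . . . .
    . . . . . . . . . .
    . . . . . . . . . .

Answer: [41,3,2]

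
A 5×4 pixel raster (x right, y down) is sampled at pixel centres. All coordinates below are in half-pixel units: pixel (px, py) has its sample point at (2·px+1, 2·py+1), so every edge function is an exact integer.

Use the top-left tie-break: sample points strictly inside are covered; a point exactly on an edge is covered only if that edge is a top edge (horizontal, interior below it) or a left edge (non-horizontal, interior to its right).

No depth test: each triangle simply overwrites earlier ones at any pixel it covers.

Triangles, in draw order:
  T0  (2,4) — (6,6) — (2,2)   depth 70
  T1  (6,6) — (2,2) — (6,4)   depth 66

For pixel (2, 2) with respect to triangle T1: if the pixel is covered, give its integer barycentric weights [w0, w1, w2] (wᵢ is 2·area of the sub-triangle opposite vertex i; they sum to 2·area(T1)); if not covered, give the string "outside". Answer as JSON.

T0:
  2·area = 8  (B↔C swapped to make it positive)
  edge (2, 4)→(2, 2): d=(0,-2) top-left  bias=+0
  edge (2, 2)→(6, 6): d=(4,4) right/bottom  bias=-1
  edge (6, 6)→(2, 4): d=(-4,-2) top-left  bias=+0
    (0,0)@(1, 1): e=[-2,0,10] → ·  [on edge]
    (1,1)@(3, 3): e=[2,0,6] → ·  [on edge]
    (2,2)@(5, 5): e=[6,0,2] → ·  [on edge]
    (3,3)@(7, 7): e=[10,0,-2] → ·  [on edge]
  covered (0 px):
    · · · · ·
    · · · · ·
    · · · · ·
    · · · · ·
T1:
  2·area = 8
  edge (6, 6)→(2, 2): d=(-4,-4) top-left  bias=+0
  edge (2, 2)→(6, 4): d=(4,2) right/bottom  bias=-1
  edge (6, 4)→(6, 6): d=(0,2) right/bottom  bias=-1
    (0,0)@(1, 1): e=[0,-2,10] → ·  [on edge]
    (1,1)@(3, 3): e=[0,2,6] → █  [on edge]
    (2,1)@(5, 3): e=[8,-2,2] → ·
    (1,2)@(3, 5): e=[-8,10,6] → ·
    (2,2)@(5, 5): e=[0,6,2] → █  [on edge]
    (3,2)@(7, 5): e=[8,2,-2] → ·
    (2,3)@(5, 7): e=[-8,14,2] → ·
    (3,3)@(7, 7): e=[0,10,-2] → ·  [on edge]
  covered (2 px):
    · · · · ·
    · █ · · ·
    · · █ · ·
    · · · · ·

Final: [6,2,0]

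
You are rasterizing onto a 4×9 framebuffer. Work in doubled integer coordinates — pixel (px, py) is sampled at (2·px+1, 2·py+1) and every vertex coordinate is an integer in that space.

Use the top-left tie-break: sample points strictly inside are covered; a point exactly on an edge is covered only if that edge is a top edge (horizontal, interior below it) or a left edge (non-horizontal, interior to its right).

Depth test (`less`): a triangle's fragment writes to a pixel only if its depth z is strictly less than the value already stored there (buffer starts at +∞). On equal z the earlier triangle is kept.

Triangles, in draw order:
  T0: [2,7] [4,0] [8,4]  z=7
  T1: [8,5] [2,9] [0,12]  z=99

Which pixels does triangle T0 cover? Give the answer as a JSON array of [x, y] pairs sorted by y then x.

T0:
  2·area = 36
  edge (2, 7)→(4, 0): d=(2,-7) top-left  bias=+0
  edge (4, 0)→(8, 4): d=(4,4) right/bottom  bias=-1
  edge (8, 4)→(2, 7): d=(-6,3) right/bottom  bias=-1
    (2,0)@(5, 1): e=[9,0,27] → ·  [on edge]
    (2,1)@(5, 3): e=[13,8,15] → █
    (3,1)@(7, 3): e=[27,0,9] → ·  [on edge]
    (1,2)@(3, 5): e=[3,24,9] → █
    (3,2)@(7, 5): e=[31,8,-3] → ·
    (1,3)@(3, 7): e=[7,32,-3] → ·
    (2,3)@(5, 7): e=[21,24,-9] → ·
  covered (3 px):
    · · · ·
    · · █ ·
    · █ █ ·
    · · · ·
    · · · ·
    · · · ·
    · · · ·
    · · · ·
    · · · ·
T1:
  2·area = 10  (B↔C swapped to make it positive)
  edge (8, 5)→(0, 12): d=(-8,7) right/bottom  bias=-1
  edge (0, 12)→(2, 9): d=(2,-3) top-left  bias=+0
  edge (2, 9)→(8, 5): d=(6,-4) top-left  bias=+0
    (2,3)@(5, 7): e=[5,5,0] → █  [on edge]
    (3,3)@(7, 7): e=[-9,11,8] → ·
    (1,4)@(3, 9): e=[3,3,4] → █
    (2,4)@(5, 9): e=[-11,9,12] → ·
    (0,5)@(1, 11): e=[1,1,8] → █
    (1,5)@(3, 11): e=[-13,7,16] → ·
    (0,6)@(1, 13): e=[-15,5,20] → ·
  covered (3 px):
    · · · ·
    · · · ·
    · · · ·
    · · █ ·
    · █ · ·
    █ · · ·
    · · · ·
    · · · ·
    · · · ·

Result: [[2,1],[1,2],[2,2]]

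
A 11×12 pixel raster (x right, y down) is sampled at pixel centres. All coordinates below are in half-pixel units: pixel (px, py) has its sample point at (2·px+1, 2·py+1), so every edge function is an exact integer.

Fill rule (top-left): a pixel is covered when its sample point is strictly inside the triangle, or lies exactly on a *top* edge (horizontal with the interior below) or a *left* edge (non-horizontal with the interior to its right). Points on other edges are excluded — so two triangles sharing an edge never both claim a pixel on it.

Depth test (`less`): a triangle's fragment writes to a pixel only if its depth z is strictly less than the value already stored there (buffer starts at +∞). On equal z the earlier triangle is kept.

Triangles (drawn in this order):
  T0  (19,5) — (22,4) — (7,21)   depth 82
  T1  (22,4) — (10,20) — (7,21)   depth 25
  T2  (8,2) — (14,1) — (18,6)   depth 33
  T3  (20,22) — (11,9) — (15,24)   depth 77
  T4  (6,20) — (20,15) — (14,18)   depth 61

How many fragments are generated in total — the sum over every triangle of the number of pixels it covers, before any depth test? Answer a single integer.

T0:
  2·area = 36
  edge (19, 5)→(22, 4): d=(3,-1) top-left  bias=+0
  edge (22, 4)→(7, 21): d=(-15,17) right/bottom  bias=-1
  edge (7, 21)→(19, 5): d=(12,-16) top-left  bias=+0
    (9,2)@(19, 5): e=[0,36,0] → X  [on edge]
    (10,2)@(21, 5): e=[2,2,32] → X
    (6,3)@(13, 7): e=[0,108,-72] → .  [on edge]
    (9,3)@(19, 7): e=[6,6,24] → X
    (10,3)@(21, 7): e=[8,-28,56] → .
    (3,4)@(7, 9): e=[0,180,-144] → .  [on edge]
    (8,4)@(17, 9): e=[10,10,16] → X
    (9,4)@(19, 9): e=[12,-24,48] → .
    (0,5)@(1, 11): e=[0,252,-216] → .  [on edge]
    (7,5)@(15, 11): e=[14,14,8] → X
    (8,5)@(17, 11): e=[16,-20,40] → .
    (6,6)@(13, 13): e=[18,18,0] → X  [on edge]
    (3,10)@(7, 21): e=[36,0,0] → .  [on edge]
  covered (6 px):
    . . . . . . . . . . .
    . . . . . . . . . . .
    . . . . . . . . . X X
    . . . . . . . . . X .
    . . . . . . . . X . .
    . . . . . . . X . . .
    . . . . . . X . . . .
    . . . . . . . . . . .
    . . . . . . . . . . .
    . . . . . . . . . . .
    . . . . . . . . . . .
    . . . . . . . . . . .
T1:
  2·area = 36
  edge (22, 4)→(10, 20): d=(-12,16) right/bottom  bias=-1
  edge (10, 20)→(7, 21): d=(-3,1) right/bottom  bias=-1
  edge (7, 21)→(22, 4): d=(15,-17) top-left  bias=+0
    (7,6)@(15, 13): e=[4,16,16] → X
    (8,6)@(17, 13): e=[-28,14,50] → .
    (6,7)@(13, 15): e=[12,12,12] → X
    (7,7)@(15, 15): e=[-20,10,46] → .
    (5,8)@(11, 17): e=[20,8,8] → X
    (6,8)@(13, 17): e=[-12,6,42] → .
    (9,8)@(19, 17): e=[-108,0,144] → .  [on edge]
    (4,9)@(9, 19): e=[28,4,4] → X
    (5,9)@(11, 19): e=[-4,2,38] → .
    (6,9)@(13, 19): e=[-36,0,72] → .  [on edge]
    (3,10)@(7, 21): e=[36,0,0] → .  [on edge]
    (4,10)@(9, 21): e=[4,-2,34] → .
    (0,11)@(1, 23): e=[108,0,-72] → .  [on edge]
  covered (4 px):
    . . . . . . . . . . .
    . . . . . . . . . . .
    . . . . . . . . . . .
    . . . . . . . . . . .
    . . . . . . . . . . .
    . . . . . . . . . . .
    . . . . . . . X . . .
    . . . . . . X . . . .
    . . . . . X . . . . .
    . . . . X . . . . . .
    . . . . . . . . . . .
    . . . . . . . . . . .
T2:
  2·area = 34
  edge (8, 2)→(14, 1): d=(6,-1) top-left  bias=+0
  edge (14, 1)→(18, 6): d=(4,5) right/bottom  bias=-1
  edge (18, 6)→(8, 2): d=(-10,-4) top-left  bias=+0
    (5,1)@(11, 3): e=[9,23,2] → X
    (6,1)@(13, 3): e=[11,13,10] → X
    (7,1)@(15, 3): e=[13,3,18] → X
    (8,1)@(17, 3): e=[15,-7,26] → .
    (5,2)@(11, 5): e=[21,31,-18] → .
    (6,2)@(13, 5): e=[23,21,-10] → .
    (7,2)@(15, 5): e=[25,11,-2] → .
    (8,2)@(17, 5): e=[27,1,6] → X
    (9,2)@(19, 5): e=[29,-9,14] → .
    (8,3)@(17, 7): e=[39,9,-14] → .
  covered (4 px):
    . . . . . . . . . . .
    . . . . . X X X . . .
    . . . . . . . . X . .
    . . . . . . . . . . .
    . . . . . . . . . . .
    . . . . . . . . . . .
    . . . . . . . . . . .
    . . . . . . . . . . .
    . . . . . . . . . . .
    . . . . . . . . . . .
    . . . . . . . . . . .
    . . . . . . . . . . .
T3:
  2·area = 83  (B↔C swapped to make it positive)
  edge (20, 22)→(15, 24): d=(-5,2) right/bottom  bias=-1
  edge (15, 24)→(11, 9): d=(-4,-15) top-left  bias=+0
  edge (11, 9)→(20, 22): d=(9,13) right/bottom  bias=-1
    (5,4)@(11, 9): e=[83,0,0] → .  [on edge]
    (6,6)@(13, 13): e=[59,14,10] → X
    (7,6)@(15, 13): e=[55,44,-16] → .
    (6,7)@(13, 15): e=[49,6,28] → X
    (7,7)@(15, 15): e=[45,36,2] → X
    (8,7)@(17, 15): e=[41,66,-24] → .
    (6,8)@(13, 17): e=[39,-2,46] → .
    (7,8)@(15, 17): e=[35,28,20] → X
    (8,8)@(17, 17): e=[31,58,-6] → .
    (7,9)@(15, 19): e=[25,20,38] → X
    (8,9)@(17, 19): e=[21,50,12] → X
    (9,9)@(19, 19): e=[17,80,-14] → .
  covered (11 px):
    . . . . . . . . . . .
    . . . . . . . . . . .
    . . . . . . . . . . .
    . . . . . . . . . . .
    . . . . . . . . . . .
    . . . . . . . . . . .
    . . . . . . X . . . .
    . . . . . . X X . . .
    . . . . . . . X . . .
    . . . . . . . X X . .
    . . . . . . . X X X .
    . . . . . . . X X . .
T4:
  2·area = 12
  edge (6, 20)→(20, 15): d=(14,-5) top-left  bias=+0
  edge (20, 15)→(14, 18): d=(-6,3) right/bottom  bias=-1
  edge (14, 18)→(6, 20): d=(-8,2) right/bottom  bias=-1
    (7,8)@(15, 17): e=[3,3,6] → X
    (8,8)@(17, 17): e=[13,-3,2] → .
    (4,9)@(9, 19): e=[1,9,2] → X
    (5,9)@(11, 19): e=[11,3,-2] → .
    (7,9)@(15, 19): e=[31,-9,-10] → .
    (4,10)@(9, 21): e=[29,-3,-14] → .
  covered (2 px):
    . . . . . . . . . . .
    . . . . . . . . . . .
    . . . . . . . . . . .
    . . . . . . . . . . .
    . . . . . . . . . . .
    . . . . . . . . . . .
    . . . . . . . . . . .
    . . . . . . . . . . .
    . . . . . . . X . . .
    . . . . X . . . . . .
    . . . . . . . . . . .
    . . . . . . . . . . .

Result: 27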